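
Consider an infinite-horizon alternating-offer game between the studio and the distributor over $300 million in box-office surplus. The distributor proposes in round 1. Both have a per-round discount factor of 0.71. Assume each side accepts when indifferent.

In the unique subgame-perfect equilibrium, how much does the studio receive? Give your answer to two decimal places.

124.56

In a stationary SPE each proposer offers the other exactly their discounted continuation value.
If the distributor keeps x when proposing and the studio keeps y when proposing, then x = 300 − 0.71y and y = 300 − 0.71x.
Solving: x = 300(1 − 0.71) / (1 − 0.71·0.71) = 87 / 0.4959 ≈ 175.4386.
The studio gets 300 − 175.4386 ≈ 124.5614.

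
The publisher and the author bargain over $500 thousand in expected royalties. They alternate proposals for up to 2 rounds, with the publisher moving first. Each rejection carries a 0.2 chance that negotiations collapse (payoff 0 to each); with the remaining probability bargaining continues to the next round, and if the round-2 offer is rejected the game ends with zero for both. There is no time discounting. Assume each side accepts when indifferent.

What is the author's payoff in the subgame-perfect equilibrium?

400

Round 2 (the author proposes): rejection yields 0 for the publisher; the author offers 0 and keeps 500.
Round 1 (the publisher proposes): rejecting gives the author an expected 0.8 × 500 = 400. The publisher offers 400 and keeps 500 − 400 = 100.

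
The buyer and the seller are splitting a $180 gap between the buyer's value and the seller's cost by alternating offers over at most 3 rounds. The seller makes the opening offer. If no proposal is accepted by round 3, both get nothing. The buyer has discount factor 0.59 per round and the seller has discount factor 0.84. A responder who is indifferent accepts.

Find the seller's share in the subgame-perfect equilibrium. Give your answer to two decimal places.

163.01

Round 3 (the seller proposes): the buyer will accept anything ≥ 0, so the seller offers 0 and keeps 180.
Round 2 (the buyer proposes): the seller can get 180 next round, worth 0.84 × 180 = 151.2 now. The buyer offers 151.2 and keeps 180 − 151.2 = 28.8.
Round 1 (the seller proposes): the buyer can get 28.8 next round, worth 0.59 × 28.8 = 16.992 now, so the seller offers 16.992, keeping 163.008.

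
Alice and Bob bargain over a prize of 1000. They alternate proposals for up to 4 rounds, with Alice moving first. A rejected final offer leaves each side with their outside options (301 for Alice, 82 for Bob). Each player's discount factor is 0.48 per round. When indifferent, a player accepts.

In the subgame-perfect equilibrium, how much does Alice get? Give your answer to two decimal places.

673.10

By backward induction:
Round 4 (Bob proposes): Alice gets 301 if talks fail, so Bob offers 301 and keeps 699.
Round 3 (Alice proposes): Bob can get 699 next round, worth 0.48 × 699 = 335.52 now; Alice offers that and keeps 664.48.
Round 2 (Bob proposes): Alice can get 664.48 next round, worth 0.48 × 664.48 = 318.9504 now. Bob offers 318.9504 and keeps 1000 − 318.9504 = 681.0496.
Round 1 (Alice proposes): Bob can get 681.0496 next round, worth 0.48 × 681.0496 = 326.903808 now; Alice offers that and keeps 673.096192.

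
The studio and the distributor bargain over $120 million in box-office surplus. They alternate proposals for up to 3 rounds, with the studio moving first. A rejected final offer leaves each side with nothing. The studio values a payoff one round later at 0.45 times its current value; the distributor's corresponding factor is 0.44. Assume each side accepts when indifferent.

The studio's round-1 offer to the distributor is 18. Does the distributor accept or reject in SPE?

Reject

Round 3 (the studio proposes): rejection yields 0 for the distributor; the studio offers 0 and keeps 120.
Round 2 (the distributor proposes): the studio can get 120 next round, worth 0.45 × 120 = 54 now. The distributor offers 54 and keeps 120 − 54 = 66.
So by rejecting in round 1, the distributor gets 66 next round, worth 0.44 × 66 = 29.04 now.
Offer 18 < 29.04, so the distributor rejects.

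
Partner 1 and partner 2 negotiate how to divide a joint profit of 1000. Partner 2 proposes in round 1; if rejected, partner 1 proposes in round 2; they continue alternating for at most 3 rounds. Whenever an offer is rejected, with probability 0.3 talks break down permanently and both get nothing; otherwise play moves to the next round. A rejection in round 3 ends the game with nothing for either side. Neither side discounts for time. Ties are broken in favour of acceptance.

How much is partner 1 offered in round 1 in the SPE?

210

Round 3 (partner 2 proposes): rejection yields 0 for partner 1; partner 2 offers 0 and keeps 1000.
Round 2 (partner 1 proposes): rejecting gives partner 2 an expected 0.7 × 1000 = 700, so partner 1 offers 700, keeping 300.
Round 1 (partner 2 proposes): rejecting gives partner 1 an expected 0.7 × 300 = 210, so partner 2 offers 210, keeping 790.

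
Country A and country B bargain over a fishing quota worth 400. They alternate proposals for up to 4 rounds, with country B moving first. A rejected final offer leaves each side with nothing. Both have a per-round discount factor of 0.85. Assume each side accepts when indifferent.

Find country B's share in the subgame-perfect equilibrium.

103.35

By backward induction:
Round 4 (country A proposes): country B will accept anything ≥ 0, so country A offers 0 and keeps 400.
Round 3 (country B proposes): country A can get 400 next round, worth 0.85 × 400 = 340 now. Country B offers 340 and keeps 400 − 340 = 60.
Round 2 (country A proposes): country B can get 60 next round, worth 0.85 × 60 = 51 now, so country A offers 51, keeping 349.
Round 1 (country B proposes): country A can get 349 next round, worth 0.85 × 349 = 296.65 now, so country B offers 296.65, keeping 103.35.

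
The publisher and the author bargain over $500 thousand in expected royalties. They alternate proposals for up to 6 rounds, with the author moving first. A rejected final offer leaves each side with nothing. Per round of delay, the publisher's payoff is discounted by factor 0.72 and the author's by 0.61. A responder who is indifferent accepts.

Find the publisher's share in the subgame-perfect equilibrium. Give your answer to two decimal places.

271.51

Round 6 (the publisher proposes): rejection yields 0 for the author; the publisher offers 0 and keeps 500.
Round 5 (the author proposes): the publisher can get 500 next round, worth 0.72 × 500 = 360 now, so the author offers 360, keeping 140.
Round 4 (the publisher proposes): the author can get 140 next round, worth 0.61 × 140 = 85.4 now; the publisher offers that and keeps 414.6.
Round 3 (the author proposes): the publisher can get 414.6 next round, worth 0.72 × 414.6 = 298.512 now. The author offers 298.512 and keeps 500 − 298.512 = 201.488.
Round 2 (the publisher proposes): the author can get 201.488 next round, worth 0.61 × 201.488 = 122.90768 now; the publisher offers that and keeps 377.09232.
Round 1 (the author proposes): the publisher can get 377.09232 next round, worth 0.72 × 377.09232 = 271.5064704 now. The author offers 271.5064704 and keeps 500 − 271.5064704 = 228.4935296.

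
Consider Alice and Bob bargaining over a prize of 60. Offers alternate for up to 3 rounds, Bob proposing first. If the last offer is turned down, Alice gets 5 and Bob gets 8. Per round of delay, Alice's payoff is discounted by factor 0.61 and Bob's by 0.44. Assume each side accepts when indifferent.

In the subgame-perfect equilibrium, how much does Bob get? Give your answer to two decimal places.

Round 3 (Bob proposes): Alice gets 5 if talks fail, so Bob offers 5 and keeps 55.
Round 2 (Alice proposes): Bob can get 55 next round, worth 0.44 × 55 = 24.2 now; Alice offers that and keeps 35.8.
Round 1 (Bob proposes): Alice can get 35.8 next round, worth 0.61 × 35.8 = 21.838 now, so Bob offers 21.838, keeping 38.162.

38.16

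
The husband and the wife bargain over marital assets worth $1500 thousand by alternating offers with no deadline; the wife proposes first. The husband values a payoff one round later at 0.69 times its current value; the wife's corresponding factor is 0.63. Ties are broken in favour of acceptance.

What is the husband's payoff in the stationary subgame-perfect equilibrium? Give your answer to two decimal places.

677.43

In a stationary SPE each proposer offers the other exactly their discounted continuation value.
If the wife keeps x when proposing and the husband keeps y when proposing, then x = 1500 − 0.69y and y = 1500 − 0.63x.
Solving: x = 1500(1 − 0.69) / (1 − 0.63·0.69) = 465 / 0.5653 ≈ 822.5721.
The husband gets 1500 − 822.5721 ≈ 677.4279.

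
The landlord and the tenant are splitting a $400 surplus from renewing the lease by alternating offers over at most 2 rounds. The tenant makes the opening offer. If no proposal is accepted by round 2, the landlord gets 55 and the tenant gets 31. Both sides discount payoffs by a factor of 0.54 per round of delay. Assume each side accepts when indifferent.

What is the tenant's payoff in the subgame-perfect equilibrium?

200.74

Solve by backward induction from round 2.
Round 2 (the landlord proposes): the tenant gets 31 if talks fail, so the landlord offers 31 and keeps 369.
Round 1 (the tenant proposes): the landlord can get 369 next round, worth 0.54 × 369 = 199.26 now. The tenant offers 199.26 and keeps 400 − 199.26 = 200.74.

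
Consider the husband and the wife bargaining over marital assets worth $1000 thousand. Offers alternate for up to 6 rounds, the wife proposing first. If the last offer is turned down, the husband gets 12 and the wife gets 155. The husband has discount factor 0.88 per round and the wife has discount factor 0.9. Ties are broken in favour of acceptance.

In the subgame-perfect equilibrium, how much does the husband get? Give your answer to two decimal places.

624.13

By backward induction:
Round 6 (the husband proposes): the wife gets 155 if talks fail, so the husband offers 155 and keeps 845.
Round 5 (the wife proposes): the husband can get 845 next round, worth 0.88 × 845 = 743.6 now; the wife offers that and keeps 256.4.
Round 4 (the husband proposes): the wife can get 256.4 next round, worth 0.9 × 256.4 = 230.76 now; the husband offers that and keeps 769.24.
Round 3 (the wife proposes): the husband can get 769.24 next round, worth 0.88 × 769.24 = 676.9312 now. The wife offers 676.9312 and keeps 1000 − 676.9312 = 323.0688.
Round 2 (the husband proposes): the wife can get 323.0688 next round, worth 0.9 × 323.0688 = 290.76192 now. The husband offers 290.76192 and keeps 1000 − 290.76192 = 709.23808.
Round 1 (the wife proposes): the husband can get 709.23808 next round, worth 0.88 × 709.23808 = 624.1295104 now, so the wife offers 624.1295104, keeping 375.8704896.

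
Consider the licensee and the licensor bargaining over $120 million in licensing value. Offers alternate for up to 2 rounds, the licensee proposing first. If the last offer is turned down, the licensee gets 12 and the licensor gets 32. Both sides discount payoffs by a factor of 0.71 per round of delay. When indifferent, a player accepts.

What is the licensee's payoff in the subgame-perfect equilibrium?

Round 2 (the licensor proposes): the licensee gets 12 if talks fail, so the licensor offers 12 and keeps 108.
Round 1 (the licensee proposes): the licensor can get 108 next round, worth 0.71 × 108 = 76.68 now. The licensee offers 76.68 and keeps 120 − 76.68 = 43.32.

43.32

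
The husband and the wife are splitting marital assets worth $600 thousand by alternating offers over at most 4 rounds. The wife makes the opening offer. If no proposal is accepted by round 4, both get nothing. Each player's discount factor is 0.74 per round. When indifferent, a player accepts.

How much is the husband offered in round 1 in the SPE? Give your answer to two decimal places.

358.57

Round 4 (the husband proposes): rejection yields 0 for the wife; the husband offers 0 and keeps 600.
Round 3 (the wife proposes): the husband can get 600 next round, worth 0.74 × 600 = 444 now; the wife offers that and keeps 156.
Round 2 (the husband proposes): the wife can get 156 next round, worth 0.74 × 156 = 115.44 now, so the husband offers 115.44, keeping 484.56.
Round 1 (the wife proposes): the husband can get 484.56 next round, worth 0.74 × 484.56 = 358.5744 now; the wife offers that and keeps 241.4256.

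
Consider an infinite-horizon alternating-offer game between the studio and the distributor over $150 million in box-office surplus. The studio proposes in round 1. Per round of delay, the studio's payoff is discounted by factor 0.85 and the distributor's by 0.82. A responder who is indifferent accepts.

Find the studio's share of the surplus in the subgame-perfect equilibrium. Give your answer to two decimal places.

89.11

Let x be the studio's share when the studio proposes and y be the distributor's share when the distributor proposes.
The distributor accepts iff offered ≥ 0.82·y, so x = 150 − 0.82y. Symmetrically y = 150 − 0.85x.
Substituting: x = 150 − 0.82(150 − 0.85x), giving x(1 − 0.85·0.82) = 150(1 − 0.82).
So x = 150 × 0.18 / 0.303 ≈ 89.1089, and the distributor receives 150 − x ≈ 60.8911.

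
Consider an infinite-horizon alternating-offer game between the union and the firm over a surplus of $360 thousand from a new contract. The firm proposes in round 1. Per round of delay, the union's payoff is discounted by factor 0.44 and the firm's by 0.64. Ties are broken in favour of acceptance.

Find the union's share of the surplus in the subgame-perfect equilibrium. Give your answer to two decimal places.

When the firm proposes, the union accepts any offer worth at least 0.44 times what the union would get by proposing next round; and vice versa.
This gives x = 360 − 0.44y and y = 360 − 0.64x, where x and y are each side's share when it proposes.
Hence (1 − 0.44·0.64)x = 360(1 − 0.44), i.e. 0.7184·x = 201.6.
x ≈ 280.6236; the union's share is 360 − x ≈ 79.3764.

79.38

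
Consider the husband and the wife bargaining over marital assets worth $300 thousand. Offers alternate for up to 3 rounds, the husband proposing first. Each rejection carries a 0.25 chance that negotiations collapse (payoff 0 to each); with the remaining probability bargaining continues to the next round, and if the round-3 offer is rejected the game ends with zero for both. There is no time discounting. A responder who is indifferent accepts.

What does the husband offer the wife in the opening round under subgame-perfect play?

56.25

By backward induction:
Round 3 (the husband proposes): rejection yields 0 for the wife; the husband offers 0 and keeps 300.
Round 2 (the wife proposes): rejecting gives the husband an expected 0.75 × 300 = 225, so the wife offers 225, keeping 75.
Round 1 (the husband proposes): rejecting gives the wife an expected 0.75 × 75 = 56.25. The husband offers 56.25 and keeps 300 − 56.25 = 243.75.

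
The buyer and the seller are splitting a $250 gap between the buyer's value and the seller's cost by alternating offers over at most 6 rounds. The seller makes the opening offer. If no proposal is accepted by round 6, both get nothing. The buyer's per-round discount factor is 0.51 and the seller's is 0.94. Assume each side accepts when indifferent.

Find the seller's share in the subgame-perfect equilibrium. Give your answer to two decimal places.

209.38

Round 6 (the buyer proposes): rejection yields 0 for the seller; the buyer offers 0 and keeps 250.
Round 5 (the seller proposes): the buyer can get 250 next round, worth 0.51 × 250 = 127.5 now; the seller offers that and keeps 122.5.
Round 4 (the buyer proposes): the seller can get 122.5 next round, worth 0.94 × 122.5 = 115.15 now, so the buyer offers 115.15, keeping 134.85.
Round 3 (the seller proposes): the buyer can get 134.85 next round, worth 0.51 × 134.85 = 68.7735 now, so the seller offers 68.7735, keeping 181.2265.
Round 2 (the buyer proposes): the seller can get 181.2265 next round, worth 0.94 × 181.2265 = 170.35291 now. The buyer offers 170.35291 and keeps 250 − 170.35291 = 79.64709.
Round 1 (the seller proposes): the buyer can get 79.64709 next round, worth 0.51 × 79.64709 = 40.6200159 now, so the seller offers 40.6200159, keeping 209.3799841.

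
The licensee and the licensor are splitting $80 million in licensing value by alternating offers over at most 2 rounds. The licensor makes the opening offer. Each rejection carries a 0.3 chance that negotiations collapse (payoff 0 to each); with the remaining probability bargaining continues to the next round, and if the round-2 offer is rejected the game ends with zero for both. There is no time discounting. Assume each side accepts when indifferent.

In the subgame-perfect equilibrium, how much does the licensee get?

Round 2 (the licensee proposes): rejection yields 0 for the licensor; the licensee offers 0 and keeps 80.
Round 1 (the licensor proposes): rejecting gives the licensee an expected 0.7 × 80 = 56. The licensor offers 56 and keeps 80 − 56 = 24.

56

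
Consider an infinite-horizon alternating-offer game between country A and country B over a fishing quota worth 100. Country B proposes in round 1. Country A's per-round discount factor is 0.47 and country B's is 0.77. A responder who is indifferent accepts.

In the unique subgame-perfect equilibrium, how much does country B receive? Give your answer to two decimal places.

83.06

Let x be country B's share when country B proposes and y be country A's share when country A proposes.
Country A accepts iff offered ≥ 0.47·y, so x = 100 − 0.47y. Symmetrically y = 100 − 0.77x.
Substituting: x = 100 − 0.47(100 − 0.77x), giving x(1 − 0.77·0.47) = 100(1 − 0.47).
So x = 100 × 0.53 / 0.6381 ≈ 83.0591, and country A receives 100 − x ≈ 16.9409.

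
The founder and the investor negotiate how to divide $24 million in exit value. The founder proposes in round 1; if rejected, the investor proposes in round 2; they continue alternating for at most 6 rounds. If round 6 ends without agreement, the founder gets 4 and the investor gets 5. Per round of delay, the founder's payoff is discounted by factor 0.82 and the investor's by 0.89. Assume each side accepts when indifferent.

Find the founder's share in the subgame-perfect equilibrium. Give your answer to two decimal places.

Round 6 (the investor proposes): the founder gets 4 if talks fail, so the investor offers 4 and keeps 20.
Round 5 (the founder proposes): the investor can get 20 next round, worth 0.89 × 20 = 17.8 now. The founder offers 17.8 and keeps 24 − 17.8 = 6.2.
Round 4 (the investor proposes): the founder can get 6.2 next round, worth 0.82 × 6.2 = 5.084 now. The investor offers 5.084 and keeps 24 − 5.084 = 18.916.
Round 3 (the founder proposes): the investor can get 18.916 next round, worth 0.89 × 18.916 = 16.83524 now, so the founder offers 16.83524, keeping 7.16476.
Round 2 (the investor proposes): the founder can get 7.16476 next round, worth 0.82 × 7.16476 = 5.8751032 now; the investor offers that and keeps 18.1248968.
Round 1 (the founder proposes): the investor can get 18.1248968 next round, worth 0.89 × 18.1248968 = 16.131158152 now. The founder offers 16.131158152 and keeps 24 − 16.131158152 = 7.868841848.

7.87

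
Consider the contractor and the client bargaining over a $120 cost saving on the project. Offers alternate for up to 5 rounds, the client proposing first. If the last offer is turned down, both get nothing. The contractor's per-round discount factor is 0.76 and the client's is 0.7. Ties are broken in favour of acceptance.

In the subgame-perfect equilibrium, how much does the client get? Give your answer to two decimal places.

By backward induction:
Round 5 (the client proposes): rejection yields 0 for the contractor; the client offers 0 and keeps 120.
Round 4 (the contractor proposes): the client can get 120 next round, worth 0.7 × 120 = 84 now; the contractor offers that and keeps 36.
Round 3 (the client proposes): the contractor can get 36 next round, worth 0.76 × 36 = 27.36 now; the client offers that and keeps 92.64.
Round 2 (the contractor proposes): the client can get 92.64 next round, worth 0.7 × 92.64 = 64.848 now; the contractor offers that and keeps 55.152.
Round 1 (the client proposes): the contractor can get 55.152 next round, worth 0.76 × 55.152 = 41.91552 now, so the client offers 41.91552, keeping 78.08448.

78.08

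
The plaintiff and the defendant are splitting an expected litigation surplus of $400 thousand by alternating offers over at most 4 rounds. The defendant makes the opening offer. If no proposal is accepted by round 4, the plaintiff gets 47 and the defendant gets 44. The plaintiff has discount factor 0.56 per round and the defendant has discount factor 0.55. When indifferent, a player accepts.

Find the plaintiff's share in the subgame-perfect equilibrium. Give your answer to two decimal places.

Round 4 (the plaintiff proposes): the defendant gets 44 if talks fail, so the plaintiff offers 44 and keeps 356.
Round 3 (the defendant proposes): the plaintiff can get 356 next round, worth 0.56 × 356 = 199.36 now, so the defendant offers 199.36, keeping 200.64.
Round 2 (the plaintiff proposes): the defendant can get 200.64 next round, worth 0.55 × 200.64 = 110.352 now; the plaintiff offers that and keeps 289.648.
Round 1 (the defendant proposes): the plaintiff can get 289.648 next round, worth 0.56 × 289.648 = 162.20288 now. The defendant offers 162.20288 and keeps 400 − 162.20288 = 237.79712.

162.20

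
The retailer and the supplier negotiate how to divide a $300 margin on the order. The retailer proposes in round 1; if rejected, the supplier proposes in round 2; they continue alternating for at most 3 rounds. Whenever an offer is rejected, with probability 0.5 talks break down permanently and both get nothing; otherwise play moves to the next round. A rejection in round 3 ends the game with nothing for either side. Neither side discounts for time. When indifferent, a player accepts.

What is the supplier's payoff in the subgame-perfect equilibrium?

By backward induction:
Round 3 (the retailer proposes): the supplier will accept anything ≥ 0, so the retailer offers 0 and keeps 300.
Round 2 (the supplier proposes): rejecting gives the retailer an expected 0.5 × 300 = 150. The supplier offers 150 and keeps 300 − 150 = 150.
Round 1 (the retailer proposes): rejecting gives the supplier an expected 0.5 × 150 = 75; the retailer offers that and keeps 225.

75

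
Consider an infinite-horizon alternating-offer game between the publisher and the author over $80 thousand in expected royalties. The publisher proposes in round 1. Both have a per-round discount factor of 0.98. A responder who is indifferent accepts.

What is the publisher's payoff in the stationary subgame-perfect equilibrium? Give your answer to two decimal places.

40.40

Let x be the publisher's share when the publisher proposes and y be the author's share when the author proposes.
The author accepts iff offered ≥ 0.98·y, so x = 80 − 0.98y. Symmetrically y = 80 − 0.98x.
Substituting: x = 80 − 0.98(80 − 0.98x), giving x(1 − 0.98·0.98) = 80(1 − 0.98).
So x = 80 × 0.02 / 0.0396 ≈ 40.4040, and the author receives 80 − x ≈ 39.5960.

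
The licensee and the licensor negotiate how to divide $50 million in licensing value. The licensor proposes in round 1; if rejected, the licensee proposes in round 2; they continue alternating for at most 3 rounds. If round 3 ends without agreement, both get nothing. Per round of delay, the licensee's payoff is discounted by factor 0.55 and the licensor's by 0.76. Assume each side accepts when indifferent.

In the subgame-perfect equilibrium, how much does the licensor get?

Round 3 (the licensor proposes): rejection yields 0 for the licensee; the licensor offers 0 and keeps 50.
Round 2 (the licensee proposes): the licensor can get 50 next round, worth 0.76 × 50 = 38 now; the licensee offers that and keeps 12.
Round 1 (the licensor proposes): the licensee can get 12 next round, worth 0.55 × 12 = 6.6 now, so the licensor offers 6.6, keeping 43.4.

43.4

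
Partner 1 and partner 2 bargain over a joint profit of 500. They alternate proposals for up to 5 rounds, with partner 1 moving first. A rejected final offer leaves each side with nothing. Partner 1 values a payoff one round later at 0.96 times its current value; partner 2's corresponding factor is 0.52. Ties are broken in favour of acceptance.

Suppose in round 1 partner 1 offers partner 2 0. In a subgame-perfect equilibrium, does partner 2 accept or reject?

Reject

Round 5 (partner 1 proposes): partner 2 will accept anything ≥ 0, so partner 1 offers 0 and keeps 500.
Round 4 (partner 2 proposes): partner 1 can get 500 next round, worth 0.96 × 500 = 480 now, so partner 2 offers 480, keeping 20.
Round 3 (partner 1 proposes): partner 2 can get 20 next round, worth 0.52 × 20 = 10.4 now. Partner 1 offers 10.4 and keeps 500 − 10.4 = 489.6.
Round 2 (partner 2 proposes): partner 1 can get 489.6 next round, worth 0.96 × 489.6 = 470.016 now; partner 2 offers that and keeps 29.984.
So by rejecting in round 1, partner 2 gets 29.984 next round, worth 0.52 × 29.984 = 15.59168 now.
Offer 0 < 15.59168, so partner 2 rejects.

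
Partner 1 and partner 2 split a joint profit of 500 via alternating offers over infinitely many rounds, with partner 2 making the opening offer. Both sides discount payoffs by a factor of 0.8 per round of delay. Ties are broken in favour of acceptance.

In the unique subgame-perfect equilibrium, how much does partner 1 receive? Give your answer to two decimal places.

When partner 2 proposes, partner 1 accepts any offer worth at least 0.8 times what partner 1 would get by proposing next round; and vice versa.
This gives x = 500 − 0.8y and y = 500 − 0.8x, where x and y are each side's share when it proposes.
Hence (1 − 0.8·0.8)x = 500(1 − 0.8), i.e. 0.36·x = 100.
x ≈ 277.7778; partner 1's share is 500 − x ≈ 222.2222.

222.22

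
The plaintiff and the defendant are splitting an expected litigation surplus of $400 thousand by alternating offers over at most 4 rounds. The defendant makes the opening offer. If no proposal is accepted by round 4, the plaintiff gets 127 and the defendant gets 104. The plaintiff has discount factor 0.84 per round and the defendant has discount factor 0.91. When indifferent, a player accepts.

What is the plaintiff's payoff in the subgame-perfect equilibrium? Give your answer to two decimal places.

Round 4 (the plaintiff proposes): the defendant gets 104 if talks fail, so the plaintiff offers 104 and keeps 296.
Round 3 (the defendant proposes): the plaintiff can get 296 next round, worth 0.84 × 296 = 248.64 now, so the defendant offers 248.64, keeping 151.36.
Round 2 (the plaintiff proposes): the defendant can get 151.36 next round, worth 0.91 × 151.36 = 137.7376 now; the plaintiff offers that and keeps 262.2624.
Round 1 (the defendant proposes): the plaintiff can get 262.2624 next round, worth 0.84 × 262.2624 = 220.300416 now, so the defendant offers 220.300416, keeping 179.699584.

220.30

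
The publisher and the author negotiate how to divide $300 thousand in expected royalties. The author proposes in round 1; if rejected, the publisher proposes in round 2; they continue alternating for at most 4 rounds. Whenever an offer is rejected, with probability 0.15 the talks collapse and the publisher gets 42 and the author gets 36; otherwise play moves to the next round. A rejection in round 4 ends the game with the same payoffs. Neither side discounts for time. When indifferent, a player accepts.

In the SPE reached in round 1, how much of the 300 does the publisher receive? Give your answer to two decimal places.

Round 4 (the publisher proposes): the author gets 36 if talks fail, so the publisher offers 36 and keeps 264.
Round 3 (the author proposes): rejecting gives the publisher an expected 0.85 × 264 + 0.15 × 42 = 230.7, so the author offers 230.7, keeping 69.3.
Round 2 (the publisher proposes): rejecting gives the author an expected 0.85 × 69.3 + 0.15 × 36 = 64.305. The publisher offers 64.305 and keeps 300 − 64.305 = 235.695.
Round 1 (the author proposes): rejecting gives the publisher an expected 0.85 × 235.695 + 0.15 × 42 = 206.64075. The author offers 206.64075 and keeps 300 − 206.64075 = 93.35925.

206.64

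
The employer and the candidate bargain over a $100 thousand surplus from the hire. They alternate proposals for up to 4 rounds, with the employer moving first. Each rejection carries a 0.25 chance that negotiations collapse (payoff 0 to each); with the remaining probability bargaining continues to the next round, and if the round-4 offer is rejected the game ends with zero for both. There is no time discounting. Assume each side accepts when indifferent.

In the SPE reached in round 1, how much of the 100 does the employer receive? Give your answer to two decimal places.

39.06

Round 4 (the candidate proposes): rejection yields 0 for the employer; the candidate offers 0 and keeps 100.
Round 3 (the employer proposes): rejecting gives the candidate an expected 0.75 × 100 = 75, so the employer offers 75, keeping 25.
Round 2 (the candidate proposes): rejecting gives the employer an expected 0.75 × 25 = 18.75; the candidate offers that and keeps 81.25.
Round 1 (the employer proposes): rejecting gives the candidate an expected 0.75 × 81.25 = 60.9375, so the employer offers 60.9375, keeping 39.0625.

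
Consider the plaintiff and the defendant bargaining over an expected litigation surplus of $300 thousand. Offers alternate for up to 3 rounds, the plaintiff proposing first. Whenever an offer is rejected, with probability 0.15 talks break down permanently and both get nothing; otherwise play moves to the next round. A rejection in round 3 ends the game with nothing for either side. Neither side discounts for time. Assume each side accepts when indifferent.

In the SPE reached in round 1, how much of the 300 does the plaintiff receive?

Round 3 (the plaintiff proposes): the defendant will accept anything ≥ 0, so the plaintiff offers 0 and keeps 300.
Round 2 (the defendant proposes): rejecting gives the plaintiff an expected 0.85 × 300 = 255, so the defendant offers 255, keeping 45.
Round 1 (the plaintiff proposes): rejecting gives the defendant an expected 0.85 × 45 = 38.25. The plaintiff offers 38.25 and keeps 300 − 38.25 = 261.75.

261.75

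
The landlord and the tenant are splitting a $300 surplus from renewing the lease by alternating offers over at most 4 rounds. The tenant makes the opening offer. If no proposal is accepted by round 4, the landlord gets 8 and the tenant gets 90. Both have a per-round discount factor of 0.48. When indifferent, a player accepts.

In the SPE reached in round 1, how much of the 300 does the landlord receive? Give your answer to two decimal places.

Round 4 (the landlord proposes): the tenant gets 90 if talks fail, so the landlord offers 90 and keeps 210.
Round 3 (the tenant proposes): the landlord can get 210 next round, worth 0.48 × 210 = 100.8 now; the tenant offers that and keeps 199.2.
Round 2 (the landlord proposes): the tenant can get 199.2 next round, worth 0.48 × 199.2 = 95.616 now, so the landlord offers 95.616, keeping 204.384.
Round 1 (the tenant proposes): the landlord can get 204.384 next round, worth 0.48 × 204.384 = 98.10432 now, so the tenant offers 98.10432, keeping 201.89568.

98.10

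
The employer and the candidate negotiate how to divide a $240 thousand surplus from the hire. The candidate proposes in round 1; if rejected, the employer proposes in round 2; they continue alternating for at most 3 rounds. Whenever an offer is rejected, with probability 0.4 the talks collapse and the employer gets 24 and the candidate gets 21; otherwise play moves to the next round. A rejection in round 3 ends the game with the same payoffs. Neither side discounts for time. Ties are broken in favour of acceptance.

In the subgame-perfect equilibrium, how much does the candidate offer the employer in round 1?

Round 3 (the candidate proposes): the employer gets 24 if talks fail, so the candidate offers 24 and keeps 216.
Round 2 (the employer proposes): rejecting gives the candidate an expected 0.6 × 216 + 0.4 × 21 = 138, so the employer offers 138, keeping 102.
Round 1 (the candidate proposes): rejecting gives the employer an expected 0.6 × 102 + 0.4 × 24 = 70.8; the candidate offers that and keeps 169.2.

70.8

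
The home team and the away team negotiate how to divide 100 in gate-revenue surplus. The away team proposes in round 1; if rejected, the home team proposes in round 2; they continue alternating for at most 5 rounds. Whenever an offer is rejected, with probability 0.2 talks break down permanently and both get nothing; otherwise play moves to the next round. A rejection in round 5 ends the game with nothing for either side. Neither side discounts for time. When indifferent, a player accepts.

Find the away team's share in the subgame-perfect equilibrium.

73.76

Round 5 (the away team proposes): rejection yields 0 for the home team; the away team offers 0 and keeps 100.
Round 4 (the home team proposes): rejecting gives the away team an expected 0.8 × 100 = 80. The home team offers 80 and keeps 100 − 80 = 20.
Round 3 (the away team proposes): rejecting gives the home team an expected 0.8 × 20 = 16. The away team offers 16 and keeps 100 − 16 = 84.
Round 2 (the home team proposes): rejecting gives the away team an expected 0.8 × 84 = 67.2. The home team offers 67.2 and keeps 100 − 67.2 = 32.8.
Round 1 (the away team proposes): rejecting gives the home team an expected 0.8 × 32.8 = 26.24; the away team offers that and keeps 73.76.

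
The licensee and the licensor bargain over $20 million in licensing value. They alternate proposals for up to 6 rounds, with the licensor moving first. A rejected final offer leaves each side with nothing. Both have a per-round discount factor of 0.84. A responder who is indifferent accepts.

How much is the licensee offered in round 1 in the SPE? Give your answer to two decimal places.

Round 6 (the licensee proposes): rejection yields 0 for the licensor; the licensee offers 0 and keeps 20.
Round 5 (the licensor proposes): the licensee can get 20 next round, worth 0.84 × 20 = 16.8 now. The licensor offers 16.8 and keeps 20 − 16.8 = 3.2.
Round 4 (the licensee proposes): the licensor can get 3.2 next round, worth 0.84 × 3.2 = 2.688 now; the licensee offers that and keeps 17.312.
Round 3 (the licensor proposes): the licensee can get 17.312 next round, worth 0.84 × 17.312 = 14.54208 now. The licensor offers 14.54208 and keeps 20 − 14.54208 = 5.45792.
Round 2 (the licensee proposes): the licensor can get 5.45792 next round, worth 0.84 × 5.45792 = 4.5846528 now; the licensee offers that and keeps 15.4153472.
Round 1 (the licensor proposes): the licensee can get 15.4153472 next round, worth 0.84 × 15.4153472 = 12.948891648 now. The licensor offers 12.948891648 and keeps 20 − 12.948891648 = 7.051108352.

12.95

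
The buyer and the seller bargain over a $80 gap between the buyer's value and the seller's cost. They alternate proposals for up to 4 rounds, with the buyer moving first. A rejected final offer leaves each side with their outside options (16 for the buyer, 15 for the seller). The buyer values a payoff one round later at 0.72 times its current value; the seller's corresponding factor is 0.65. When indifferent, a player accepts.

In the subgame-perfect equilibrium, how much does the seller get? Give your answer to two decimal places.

Round 4 (the seller proposes): the buyer gets 16 if talks fail, so the seller offers 16 and keeps 64.
Round 3 (the buyer proposes): the seller can get 64 next round, worth 0.65 × 64 = 41.6 now. The buyer offers 41.6 and keeps 80 − 41.6 = 38.4.
Round 2 (the seller proposes): the buyer can get 38.4 next round, worth 0.72 × 38.4 = 27.648 now; the seller offers that and keeps 52.352.
Round 1 (the buyer proposes): the seller can get 52.352 next round, worth 0.65 × 52.352 = 34.0288 now, so the buyer offers 34.0288, keeping 45.9712.

34.03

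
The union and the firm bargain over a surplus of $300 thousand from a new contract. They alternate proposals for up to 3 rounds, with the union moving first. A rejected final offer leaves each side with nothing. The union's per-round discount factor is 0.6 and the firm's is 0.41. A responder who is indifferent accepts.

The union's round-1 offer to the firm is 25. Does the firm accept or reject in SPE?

Reject

Round 3 (the union proposes): the firm will accept anything ≥ 0, so the union offers 0 and keeps 300.
Round 2 (the firm proposes): the union can get 300 next round, worth 0.6 × 300 = 180 now. The firm offers 180 and keeps 300 − 180 = 120.
So by rejecting in round 1, the firm gets 120 next round, worth 0.41 × 120 = 49.2 now.
Offer 25 < 49.2, so the firm rejects.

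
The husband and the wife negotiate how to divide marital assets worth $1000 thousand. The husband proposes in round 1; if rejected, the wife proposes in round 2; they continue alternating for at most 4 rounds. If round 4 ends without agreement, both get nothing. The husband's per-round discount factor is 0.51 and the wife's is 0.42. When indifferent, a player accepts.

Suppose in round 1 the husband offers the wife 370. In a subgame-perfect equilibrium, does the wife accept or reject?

Round 4 (the wife proposes): the husband will accept anything ≥ 0, so the wife offers 0 and keeps 1000.
Round 3 (the husband proposes): the wife can get 1000 next round, worth 0.42 × 1000 = 420 now; the husband offers that and keeps 580.
Round 2 (the wife proposes): the husband can get 580 next round, worth 0.51 × 580 = 295.8 now, so the wife offers 295.8, keeping 704.2.
So by rejecting in round 1, the wife gets 704.2 next round, worth 0.42 × 704.2 = 295.764 now.
Offer 370 ≥ 295.764, so the wife accepts.

Accept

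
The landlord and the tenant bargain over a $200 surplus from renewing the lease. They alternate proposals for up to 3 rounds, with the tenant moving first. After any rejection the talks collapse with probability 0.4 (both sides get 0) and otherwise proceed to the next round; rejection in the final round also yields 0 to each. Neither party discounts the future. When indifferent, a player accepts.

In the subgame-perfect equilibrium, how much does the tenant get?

By backward induction:
Round 3 (the tenant proposes): the landlord will accept anything ≥ 0, so the tenant offers 0 and keeps 200.
Round 2 (the landlord proposes): rejecting gives the tenant an expected 0.6 × 200 = 120; the landlord offers that and keeps 80.
Round 1 (the tenant proposes): rejecting gives the landlord an expected 0.6 × 80 = 48, so the tenant offers 48, keeping 152.

152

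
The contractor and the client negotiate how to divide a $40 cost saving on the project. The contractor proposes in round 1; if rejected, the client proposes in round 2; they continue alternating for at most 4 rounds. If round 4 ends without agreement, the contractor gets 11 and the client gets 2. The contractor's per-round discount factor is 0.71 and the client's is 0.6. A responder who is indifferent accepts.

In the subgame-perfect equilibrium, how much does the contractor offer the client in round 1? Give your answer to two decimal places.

Round 4 (the client proposes): the contractor gets 11 if talks fail, so the client offers 11 and keeps 29.
Round 3 (the contractor proposes): the client can get 29 next round, worth 0.6 × 29 = 17.4 now. The contractor offers 17.4 and keeps 40 − 17.4 = 22.6.
Round 2 (the client proposes): the contractor can get 22.6 next round, worth 0.71 × 22.6 = 16.046 now. The client offers 16.046 and keeps 40 − 16.046 = 23.954.
Round 1 (the contractor proposes): the client can get 23.954 next round, worth 0.6 × 23.954 = 14.3724 now; the contractor offers that and keeps 25.6276.

14.37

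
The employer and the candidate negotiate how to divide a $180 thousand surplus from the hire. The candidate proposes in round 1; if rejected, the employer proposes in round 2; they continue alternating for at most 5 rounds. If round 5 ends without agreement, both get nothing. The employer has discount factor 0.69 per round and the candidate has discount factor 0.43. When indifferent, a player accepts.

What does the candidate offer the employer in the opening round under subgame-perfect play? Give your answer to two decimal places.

91.80

Solve by backward induction from round 5.
Round 5 (the candidate proposes): rejection yields 0 for the employer; the candidate offers 0 and keeps 180.
Round 4 (the employer proposes): the candidate can get 180 next round, worth 0.43 × 180 = 77.4 now. The employer offers 77.4 and keeps 180 − 77.4 = 102.6.
Round 3 (the candidate proposes): the employer can get 102.6 next round, worth 0.69 × 102.6 = 70.794 now; the candidate offers that and keeps 109.206.
Round 2 (the employer proposes): the candidate can get 109.206 next round, worth 0.43 × 109.206 = 46.95858 now; the employer offers that and keeps 133.04142.
Round 1 (the candidate proposes): the employer can get 133.04142 next round, worth 0.69 × 133.04142 = 91.7985798 now. The candidate offers 91.7985798 and keeps 180 − 91.7985798 = 88.2014202.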